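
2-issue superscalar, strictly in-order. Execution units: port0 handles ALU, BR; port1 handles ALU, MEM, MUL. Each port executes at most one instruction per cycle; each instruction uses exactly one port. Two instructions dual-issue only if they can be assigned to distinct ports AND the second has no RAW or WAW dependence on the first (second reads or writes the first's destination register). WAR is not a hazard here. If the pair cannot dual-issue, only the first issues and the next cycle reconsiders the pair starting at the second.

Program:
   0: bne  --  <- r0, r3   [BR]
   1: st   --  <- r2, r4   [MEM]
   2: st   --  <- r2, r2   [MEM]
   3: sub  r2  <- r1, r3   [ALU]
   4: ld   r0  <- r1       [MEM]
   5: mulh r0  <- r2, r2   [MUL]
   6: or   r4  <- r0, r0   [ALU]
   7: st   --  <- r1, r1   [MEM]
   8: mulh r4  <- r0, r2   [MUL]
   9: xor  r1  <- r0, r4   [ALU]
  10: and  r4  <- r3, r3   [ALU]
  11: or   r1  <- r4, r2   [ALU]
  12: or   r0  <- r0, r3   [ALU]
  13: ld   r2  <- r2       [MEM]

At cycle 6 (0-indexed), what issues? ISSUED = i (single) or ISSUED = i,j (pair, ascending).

  cy0 -> i0,i1 (bne.BR st.MEM) dual
  cy1 -> i2,i3 (st.MEM sub.ALU) dual
  cy2 -> i4 (ld.MEM) no-port MEM/MUL
  cy3 -> i5 (mulh.MUL) RAW r0
  cy4 -> i6,i7 (or.ALU st.MEM) dual
  cy5 -> i8 (mulh.MUL) RAW r4
  cy6 -> i9,i10 (xor.ALU and.ALU) dual
  cy7 -> i11,i12 (or.ALU or.ALU) dual
  cy8 -> i13 (ld.MEM) tail

ISSUED = 9,10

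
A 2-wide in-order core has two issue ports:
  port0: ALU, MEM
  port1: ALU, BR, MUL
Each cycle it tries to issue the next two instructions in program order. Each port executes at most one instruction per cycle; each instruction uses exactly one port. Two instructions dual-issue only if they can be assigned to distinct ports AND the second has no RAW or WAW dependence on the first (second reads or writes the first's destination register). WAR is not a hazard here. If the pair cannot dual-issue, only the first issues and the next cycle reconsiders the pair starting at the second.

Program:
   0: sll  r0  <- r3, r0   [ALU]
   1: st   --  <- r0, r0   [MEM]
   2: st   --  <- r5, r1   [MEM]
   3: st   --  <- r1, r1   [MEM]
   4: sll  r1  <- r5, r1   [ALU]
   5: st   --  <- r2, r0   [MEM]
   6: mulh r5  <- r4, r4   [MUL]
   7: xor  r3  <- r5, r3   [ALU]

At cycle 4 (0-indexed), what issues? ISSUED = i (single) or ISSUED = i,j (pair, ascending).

t=0 i0:sll ; RAW r0
t=1 i1:st ; no-port MEM/MEM
t=2 i2:st ; no-port MEM/MEM
t=3 i3,i4:st/sll ; 2-wide
t=4 i5,i6:st/mulh ; 2-wide
t=5 i7:xor ; tail

ISSUED = 5,6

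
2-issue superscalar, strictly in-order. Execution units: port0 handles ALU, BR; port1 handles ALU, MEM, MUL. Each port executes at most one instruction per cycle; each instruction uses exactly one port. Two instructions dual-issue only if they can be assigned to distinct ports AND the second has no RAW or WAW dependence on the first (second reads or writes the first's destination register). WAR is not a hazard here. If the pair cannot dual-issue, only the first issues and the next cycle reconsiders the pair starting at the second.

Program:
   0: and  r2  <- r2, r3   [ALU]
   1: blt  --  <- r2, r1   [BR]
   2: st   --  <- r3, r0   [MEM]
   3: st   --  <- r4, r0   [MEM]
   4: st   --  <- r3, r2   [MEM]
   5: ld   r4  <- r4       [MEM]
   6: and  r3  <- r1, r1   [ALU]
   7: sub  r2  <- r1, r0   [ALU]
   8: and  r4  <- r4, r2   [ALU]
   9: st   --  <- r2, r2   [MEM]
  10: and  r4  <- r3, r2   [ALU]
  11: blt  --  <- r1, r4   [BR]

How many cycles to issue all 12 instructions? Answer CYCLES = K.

CYCLES = 9

t=0 i0:and ; RAW r2
t=1 i1/i2:blt+st ; 2-wide
t=2 i3:st ; no-port MEM/MEM
t=3 i4:st ; no-port MEM/MEM
t=4 i5/i6:ld+and ; 2-wide
t=5 i7:sub ; RAW r2
t=6 i8/i9:and+st ; 2-wide
t=7 i10:and ; RAW r4
t=8 i11:blt ; tail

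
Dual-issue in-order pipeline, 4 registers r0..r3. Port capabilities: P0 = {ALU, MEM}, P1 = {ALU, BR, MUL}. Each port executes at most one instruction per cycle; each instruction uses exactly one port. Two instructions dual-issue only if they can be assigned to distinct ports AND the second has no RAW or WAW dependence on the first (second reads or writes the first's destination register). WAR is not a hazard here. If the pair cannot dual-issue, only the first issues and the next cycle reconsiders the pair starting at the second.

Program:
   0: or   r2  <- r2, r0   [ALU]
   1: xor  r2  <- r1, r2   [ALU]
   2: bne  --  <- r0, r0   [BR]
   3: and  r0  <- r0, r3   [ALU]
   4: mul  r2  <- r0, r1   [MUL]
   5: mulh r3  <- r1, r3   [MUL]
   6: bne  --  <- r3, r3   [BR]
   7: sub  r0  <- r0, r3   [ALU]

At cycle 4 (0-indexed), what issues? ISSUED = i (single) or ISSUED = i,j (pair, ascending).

0. or.ALU @i0  | RAW+WAW r2
1. xor.ALU+bne.BR @i1+i2  | pair
2. and.ALU @i3  | RAW r0
3. mul.MUL @i4  | no-port MUL/MUL
4. mulh.MUL @i5  | no-port MUL/BR
5. bne.BR+sub.ALU @i6+i7  | pair

ISSUED = 5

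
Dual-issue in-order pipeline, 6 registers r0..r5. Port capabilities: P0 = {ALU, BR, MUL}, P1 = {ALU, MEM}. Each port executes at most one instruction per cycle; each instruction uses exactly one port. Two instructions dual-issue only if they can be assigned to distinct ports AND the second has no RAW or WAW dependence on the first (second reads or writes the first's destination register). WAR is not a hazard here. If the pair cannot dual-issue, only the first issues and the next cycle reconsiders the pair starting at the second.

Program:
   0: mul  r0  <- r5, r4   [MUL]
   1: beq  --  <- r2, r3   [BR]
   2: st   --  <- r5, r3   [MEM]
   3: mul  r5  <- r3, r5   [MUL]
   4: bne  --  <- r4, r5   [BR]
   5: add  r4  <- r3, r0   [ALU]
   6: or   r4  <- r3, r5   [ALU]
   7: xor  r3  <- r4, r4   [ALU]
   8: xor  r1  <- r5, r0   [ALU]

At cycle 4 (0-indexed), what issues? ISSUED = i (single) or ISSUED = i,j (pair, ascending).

ISSUED = 6

#0 head=0: mul i0 no-port MUL/BR
#1 head=1: beq st i1&i2 pair
#2 head=3: mul i3 no-port MUL/BR
#3 head=4: bne add i4&i5 pair
#4 head=6: or i6 RAW r4
#5 head=7: xor xor i7&i8 pair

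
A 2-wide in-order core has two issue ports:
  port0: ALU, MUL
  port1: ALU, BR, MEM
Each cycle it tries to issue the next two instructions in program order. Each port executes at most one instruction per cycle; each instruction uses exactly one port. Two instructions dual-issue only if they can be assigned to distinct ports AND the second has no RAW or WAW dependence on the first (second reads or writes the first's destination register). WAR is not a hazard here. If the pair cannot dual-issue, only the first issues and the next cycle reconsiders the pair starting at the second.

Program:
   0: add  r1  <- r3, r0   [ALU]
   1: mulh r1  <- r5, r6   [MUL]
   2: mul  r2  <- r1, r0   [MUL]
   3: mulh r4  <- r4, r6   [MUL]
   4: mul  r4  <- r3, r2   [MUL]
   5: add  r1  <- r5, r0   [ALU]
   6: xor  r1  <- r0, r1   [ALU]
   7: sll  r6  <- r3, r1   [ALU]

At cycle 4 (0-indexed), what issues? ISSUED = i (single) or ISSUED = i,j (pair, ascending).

  cy0 -> i0 (add.ALU) WAW r1
  cy1 -> i1 (mulh.MUL) no-port MUL/MUL
  cy2 -> i2 (mul.MUL) no-port MUL/MUL
  cy3 -> i3 (mulh.MUL) no-port MUL/MUL
  cy4 -> i4+i5 (mul.MUL add.ALU) pair
  cy5 -> i6 (xor.ALU) RAW r1
  cy6 -> i7 (sll.ALU) tail

ISSUED = 4,5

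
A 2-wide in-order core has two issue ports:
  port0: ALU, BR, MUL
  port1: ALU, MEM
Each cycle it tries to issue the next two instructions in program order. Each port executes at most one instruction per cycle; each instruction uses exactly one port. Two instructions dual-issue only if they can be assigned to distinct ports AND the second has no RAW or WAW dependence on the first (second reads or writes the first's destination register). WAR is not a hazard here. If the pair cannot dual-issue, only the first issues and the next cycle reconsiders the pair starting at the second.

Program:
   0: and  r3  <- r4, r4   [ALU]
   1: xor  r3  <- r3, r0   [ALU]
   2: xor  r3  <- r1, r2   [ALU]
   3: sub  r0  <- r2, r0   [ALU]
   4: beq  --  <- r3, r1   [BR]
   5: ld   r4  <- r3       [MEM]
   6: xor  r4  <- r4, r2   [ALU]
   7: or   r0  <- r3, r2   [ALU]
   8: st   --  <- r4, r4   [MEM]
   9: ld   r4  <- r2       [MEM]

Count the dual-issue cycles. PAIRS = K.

PAIRS = 3

  cy0 -> i0 (and.ALU) RAW+WAW r3
  cy1 -> i1 (xor.ALU) WAW r3
  cy2 -> i2+i3 (xor.ALU+sub.ALU) pair
  cy3 -> i4+i5 (beq.BR+ld.MEM) pair
  cy4 -> i6+i7 (xor.ALU+or.ALU) pair
  cy5 -> i8 (st.MEM) no-port MEM/MEM
  cy6 -> i9 (ld.MEM) tail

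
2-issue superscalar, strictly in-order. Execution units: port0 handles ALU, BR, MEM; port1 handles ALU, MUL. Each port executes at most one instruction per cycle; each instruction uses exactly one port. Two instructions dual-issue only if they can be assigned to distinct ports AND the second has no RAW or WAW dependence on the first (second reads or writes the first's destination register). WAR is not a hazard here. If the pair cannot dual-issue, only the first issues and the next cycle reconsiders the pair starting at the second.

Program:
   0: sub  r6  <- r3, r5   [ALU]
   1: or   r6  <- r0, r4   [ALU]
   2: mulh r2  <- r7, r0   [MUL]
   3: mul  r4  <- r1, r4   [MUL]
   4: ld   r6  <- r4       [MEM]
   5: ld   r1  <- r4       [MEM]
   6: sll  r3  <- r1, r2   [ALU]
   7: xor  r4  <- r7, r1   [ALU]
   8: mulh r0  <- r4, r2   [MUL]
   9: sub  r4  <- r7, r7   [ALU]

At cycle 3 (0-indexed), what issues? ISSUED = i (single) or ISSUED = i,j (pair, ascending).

[0] i0  sub.ALU  -- WAW r6
[1] i1&i2  or.ALU+mulh.MUL  -- 2-wide
[2] i3  mul.MUL  -- RAW r4
[3] i4  ld.MEM  -- no-port MEM/MEM
[4] i5  ld.MEM  -- RAW r1
[5] i6&i7  sll.ALU+xor.ALU  -- 2-wide
[6] i8&i9  mulh.MUL+sub.ALU  -- 2-wide

ISSUED = 4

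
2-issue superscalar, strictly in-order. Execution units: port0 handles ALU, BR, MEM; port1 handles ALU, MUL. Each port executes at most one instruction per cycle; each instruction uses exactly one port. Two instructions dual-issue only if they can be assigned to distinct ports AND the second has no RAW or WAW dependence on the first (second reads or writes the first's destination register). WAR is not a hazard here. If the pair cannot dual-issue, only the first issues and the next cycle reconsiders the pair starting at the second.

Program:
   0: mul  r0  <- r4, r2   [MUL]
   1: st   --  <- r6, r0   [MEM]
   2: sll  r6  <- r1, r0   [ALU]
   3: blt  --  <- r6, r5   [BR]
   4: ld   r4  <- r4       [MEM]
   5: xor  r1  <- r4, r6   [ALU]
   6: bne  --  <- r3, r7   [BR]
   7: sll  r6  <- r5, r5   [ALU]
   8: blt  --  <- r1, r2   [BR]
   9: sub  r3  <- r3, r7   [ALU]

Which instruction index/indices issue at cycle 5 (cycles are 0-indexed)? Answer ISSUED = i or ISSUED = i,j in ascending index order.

ISSUED = 7,8

[0] i0  mul  -- RAW r0
[1] i1&i2  st/sll  -- pair
[2] i3  blt  -- no-port BR/MEM
[3] i4  ld  -- RAW r4
[4] i5&i6  xor/bne  -- pair
[5] i7&i8  sll/blt  -- pair
[6] i9  sub  -- tail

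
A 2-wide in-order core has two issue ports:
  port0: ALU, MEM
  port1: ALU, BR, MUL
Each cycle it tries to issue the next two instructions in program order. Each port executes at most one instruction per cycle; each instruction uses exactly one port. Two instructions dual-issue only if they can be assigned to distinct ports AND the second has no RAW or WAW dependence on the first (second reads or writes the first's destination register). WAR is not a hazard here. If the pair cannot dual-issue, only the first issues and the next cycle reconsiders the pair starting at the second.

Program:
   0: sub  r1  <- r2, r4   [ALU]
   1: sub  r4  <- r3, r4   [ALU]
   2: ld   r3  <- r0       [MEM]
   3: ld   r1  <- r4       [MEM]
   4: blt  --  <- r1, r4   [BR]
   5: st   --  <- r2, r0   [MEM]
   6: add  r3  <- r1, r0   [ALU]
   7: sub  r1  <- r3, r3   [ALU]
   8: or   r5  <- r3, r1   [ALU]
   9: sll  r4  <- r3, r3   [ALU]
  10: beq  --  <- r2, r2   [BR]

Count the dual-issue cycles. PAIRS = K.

PAIRS = 3

#0 head=0: sub+sub i0&i1 pair
#1 head=2: ld i2 no-port MEM/MEM
#2 head=3: ld i3 RAW r1
#3 head=4: blt+st i4&i5 pair
#4 head=6: add i6 RAW r3
#5 head=7: sub i7 RAW r1
#6 head=8: or+sll i8&i9 pair
#7 head=10: beq i10 tail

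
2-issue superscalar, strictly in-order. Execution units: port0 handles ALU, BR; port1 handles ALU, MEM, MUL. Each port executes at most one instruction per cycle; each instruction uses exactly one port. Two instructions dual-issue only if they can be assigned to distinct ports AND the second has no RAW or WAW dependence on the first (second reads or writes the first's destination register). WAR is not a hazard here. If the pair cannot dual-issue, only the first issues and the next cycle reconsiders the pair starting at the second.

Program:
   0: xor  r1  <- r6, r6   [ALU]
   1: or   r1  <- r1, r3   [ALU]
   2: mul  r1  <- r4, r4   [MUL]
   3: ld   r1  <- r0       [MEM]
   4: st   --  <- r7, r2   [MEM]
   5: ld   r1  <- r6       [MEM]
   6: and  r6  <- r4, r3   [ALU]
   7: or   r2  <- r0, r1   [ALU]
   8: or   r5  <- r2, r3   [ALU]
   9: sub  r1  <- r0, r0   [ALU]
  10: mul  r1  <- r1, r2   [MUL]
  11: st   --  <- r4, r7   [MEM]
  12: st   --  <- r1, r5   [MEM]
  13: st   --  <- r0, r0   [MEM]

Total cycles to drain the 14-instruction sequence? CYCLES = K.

CYCLES = 12

[0] i0  xor  -- RAW+WAW r1
[1] i1  or  -- WAW r1
[2] i2  mul  -- no-port MUL/MEM
[3] i3  ld  -- no-port MEM/MEM
[4] i4  st  -- no-port MEM/MEM
[5] i5&i6  ld and  -- dual
[6] i7  or  -- RAW r2
[7] i8&i9  or sub  -- dual
[8] i10  mul  -- no-port MUL/MEM
[9] i11  st  -- no-port MEM/MEM
[10] i12  st  -- no-port MEM/MEM
[11] i13  st  -- tail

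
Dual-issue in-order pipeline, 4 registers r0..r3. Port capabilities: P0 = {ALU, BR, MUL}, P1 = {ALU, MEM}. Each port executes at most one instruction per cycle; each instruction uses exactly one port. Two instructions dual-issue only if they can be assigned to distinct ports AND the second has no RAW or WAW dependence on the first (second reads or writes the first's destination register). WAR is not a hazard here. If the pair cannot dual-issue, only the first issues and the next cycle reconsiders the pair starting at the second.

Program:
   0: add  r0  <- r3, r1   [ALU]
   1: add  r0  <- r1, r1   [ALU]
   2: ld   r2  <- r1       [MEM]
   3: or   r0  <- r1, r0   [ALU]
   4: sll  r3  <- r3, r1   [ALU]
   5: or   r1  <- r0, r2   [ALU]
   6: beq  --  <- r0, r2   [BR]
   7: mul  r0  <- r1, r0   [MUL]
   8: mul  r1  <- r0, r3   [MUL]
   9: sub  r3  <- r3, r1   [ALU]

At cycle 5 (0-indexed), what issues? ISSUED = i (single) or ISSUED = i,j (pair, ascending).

ISSUED = 8

c0: i0 add.ALU  WAW r0
c1: i1+i2 add.ALU ld.MEM  pair
c2: i3+i4 or.ALU sll.ALU  pair
c3: i5+i6 or.ALU beq.BR  pair
c4: i7 mul.MUL  no-port MUL/MUL
c5: i8 mul.MUL  RAW r1
c6: i9 sub.ALU  tail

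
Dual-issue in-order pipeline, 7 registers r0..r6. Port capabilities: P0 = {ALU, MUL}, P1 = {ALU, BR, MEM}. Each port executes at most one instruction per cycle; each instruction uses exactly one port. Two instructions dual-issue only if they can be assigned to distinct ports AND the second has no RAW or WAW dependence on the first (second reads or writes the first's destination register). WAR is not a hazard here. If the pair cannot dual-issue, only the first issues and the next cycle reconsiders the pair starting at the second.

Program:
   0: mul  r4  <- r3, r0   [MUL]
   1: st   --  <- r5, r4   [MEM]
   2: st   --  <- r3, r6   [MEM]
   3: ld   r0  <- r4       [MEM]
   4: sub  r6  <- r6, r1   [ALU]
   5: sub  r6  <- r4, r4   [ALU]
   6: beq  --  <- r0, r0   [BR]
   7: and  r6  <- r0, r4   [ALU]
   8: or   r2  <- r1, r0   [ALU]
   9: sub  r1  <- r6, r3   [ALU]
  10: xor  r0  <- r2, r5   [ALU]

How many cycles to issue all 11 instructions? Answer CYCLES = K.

  cy0 -> i0 (mul.MUL) RAW r4
  cy1 -> i1 (st.MEM) no-port MEM/MEM
  cy2 -> i2 (st.MEM) no-port MEM/MEM
  cy3 -> i3&i4 (ld.MEM+sub.ALU) pair
  cy4 -> i5&i6 (sub.ALU+beq.BR) pair
  cy5 -> i7&i8 (and.ALU+or.ALU) pair
  cy6 -> i9&i10 (sub.ALU+xor.ALU) pair

CYCLES = 7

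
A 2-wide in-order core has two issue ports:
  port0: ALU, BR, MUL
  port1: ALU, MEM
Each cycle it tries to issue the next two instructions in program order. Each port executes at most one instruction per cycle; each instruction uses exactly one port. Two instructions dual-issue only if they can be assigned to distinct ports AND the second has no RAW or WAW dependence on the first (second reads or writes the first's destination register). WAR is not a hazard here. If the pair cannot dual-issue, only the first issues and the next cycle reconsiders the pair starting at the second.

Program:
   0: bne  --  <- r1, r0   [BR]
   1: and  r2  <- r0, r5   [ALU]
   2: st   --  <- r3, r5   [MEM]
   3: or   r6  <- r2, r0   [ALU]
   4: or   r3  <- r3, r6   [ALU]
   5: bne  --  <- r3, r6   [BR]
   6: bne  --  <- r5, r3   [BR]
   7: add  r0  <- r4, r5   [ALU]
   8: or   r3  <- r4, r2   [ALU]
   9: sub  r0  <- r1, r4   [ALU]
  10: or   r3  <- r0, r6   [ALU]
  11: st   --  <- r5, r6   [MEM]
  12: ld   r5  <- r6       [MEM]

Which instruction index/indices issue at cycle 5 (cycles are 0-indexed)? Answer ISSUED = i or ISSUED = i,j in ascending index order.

ISSUED = 8,9

  cy0 -> i0&i1 (bne+and) pair
  cy1 -> i2&i3 (st+or) pair
  cy2 -> i4 (or) RAW r3
  cy3 -> i5 (bne) no-port BR/BR
  cy4 -> i6&i7 (bne+add) pair
  cy5 -> i8&i9 (or+sub) pair
  cy6 -> i10&i11 (or+st) pair
  cy7 -> i12 (ld) tail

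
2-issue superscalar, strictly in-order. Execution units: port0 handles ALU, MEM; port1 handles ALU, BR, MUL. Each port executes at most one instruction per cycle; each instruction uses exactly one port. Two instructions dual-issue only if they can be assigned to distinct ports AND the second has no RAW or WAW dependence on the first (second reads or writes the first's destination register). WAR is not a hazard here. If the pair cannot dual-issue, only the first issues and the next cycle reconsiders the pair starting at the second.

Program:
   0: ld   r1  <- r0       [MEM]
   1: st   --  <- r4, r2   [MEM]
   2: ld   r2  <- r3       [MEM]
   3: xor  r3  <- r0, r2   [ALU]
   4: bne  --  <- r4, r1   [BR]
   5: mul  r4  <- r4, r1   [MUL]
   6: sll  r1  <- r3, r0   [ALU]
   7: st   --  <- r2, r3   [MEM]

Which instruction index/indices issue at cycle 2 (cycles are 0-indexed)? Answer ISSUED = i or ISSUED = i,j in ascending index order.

ISSUED = 2

0. ld.MEM @i0  | no-port MEM/MEM
1. st.MEM @i1  | no-port MEM/MEM
2. ld.MEM @i2  | RAW r2
3. xor.ALU;bne.BR @i3+i4  | pair
4. mul.MUL;sll.ALU @i5+i6  | pair
5. st.MEM @i7  | tail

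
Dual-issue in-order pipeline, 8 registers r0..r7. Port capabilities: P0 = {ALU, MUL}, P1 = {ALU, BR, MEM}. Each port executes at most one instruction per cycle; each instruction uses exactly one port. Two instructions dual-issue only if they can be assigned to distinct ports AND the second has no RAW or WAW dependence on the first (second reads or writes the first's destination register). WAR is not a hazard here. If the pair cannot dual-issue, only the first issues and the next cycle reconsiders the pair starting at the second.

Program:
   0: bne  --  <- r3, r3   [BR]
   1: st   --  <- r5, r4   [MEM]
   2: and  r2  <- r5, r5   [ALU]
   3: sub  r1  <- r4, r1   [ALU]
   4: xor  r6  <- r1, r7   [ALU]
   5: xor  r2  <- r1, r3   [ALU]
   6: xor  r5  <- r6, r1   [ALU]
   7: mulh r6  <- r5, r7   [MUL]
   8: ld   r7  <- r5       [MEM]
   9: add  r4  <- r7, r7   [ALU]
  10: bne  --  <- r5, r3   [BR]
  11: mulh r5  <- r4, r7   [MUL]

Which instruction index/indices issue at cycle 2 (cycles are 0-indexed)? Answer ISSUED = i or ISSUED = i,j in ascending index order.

0. bne @i0  | no-port BR/MEM
1. st;and @i1+i2  | pair
2. sub @i3  | RAW r1
3. xor;xor @i4+i5  | pair
4. xor @i6  | RAW r5
5. mulh;ld @i7+i8  | pair
6. add;bne @i9+i10  | pair
7. mulh @i11  | tail

ISSUED = 3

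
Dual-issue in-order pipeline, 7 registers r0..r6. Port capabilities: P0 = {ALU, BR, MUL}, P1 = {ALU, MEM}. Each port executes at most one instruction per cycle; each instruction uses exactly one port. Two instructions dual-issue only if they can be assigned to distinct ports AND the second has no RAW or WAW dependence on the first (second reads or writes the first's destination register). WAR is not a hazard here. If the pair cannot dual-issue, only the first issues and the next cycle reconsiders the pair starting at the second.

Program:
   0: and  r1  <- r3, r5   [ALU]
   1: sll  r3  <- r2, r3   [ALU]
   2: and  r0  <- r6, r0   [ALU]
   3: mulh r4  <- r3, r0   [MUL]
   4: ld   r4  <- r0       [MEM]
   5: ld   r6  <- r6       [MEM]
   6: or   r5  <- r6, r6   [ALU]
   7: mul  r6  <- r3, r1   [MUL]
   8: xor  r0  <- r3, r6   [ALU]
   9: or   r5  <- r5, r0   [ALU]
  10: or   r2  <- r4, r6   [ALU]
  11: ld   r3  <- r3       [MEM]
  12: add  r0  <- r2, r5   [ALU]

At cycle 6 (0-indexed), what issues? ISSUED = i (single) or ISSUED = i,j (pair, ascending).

ISSUED = 8

#0 head=0: and.ALU/sll.ALU i0+i1 pair
#1 head=2: and.ALU i2 RAW r0
#2 head=3: mulh.MUL i3 WAW r4
#3 head=4: ld.MEM i4 no-port MEM/MEM
#4 head=5: ld.MEM i5 RAW r6
#5 head=6: or.ALU/mul.MUL i6+i7 pair
#6 head=8: xor.ALU i8 RAW r0
#7 head=9: or.ALU/or.ALU i9+i10 pair
#8 head=11: ld.MEM/add.ALU i11+i12 pair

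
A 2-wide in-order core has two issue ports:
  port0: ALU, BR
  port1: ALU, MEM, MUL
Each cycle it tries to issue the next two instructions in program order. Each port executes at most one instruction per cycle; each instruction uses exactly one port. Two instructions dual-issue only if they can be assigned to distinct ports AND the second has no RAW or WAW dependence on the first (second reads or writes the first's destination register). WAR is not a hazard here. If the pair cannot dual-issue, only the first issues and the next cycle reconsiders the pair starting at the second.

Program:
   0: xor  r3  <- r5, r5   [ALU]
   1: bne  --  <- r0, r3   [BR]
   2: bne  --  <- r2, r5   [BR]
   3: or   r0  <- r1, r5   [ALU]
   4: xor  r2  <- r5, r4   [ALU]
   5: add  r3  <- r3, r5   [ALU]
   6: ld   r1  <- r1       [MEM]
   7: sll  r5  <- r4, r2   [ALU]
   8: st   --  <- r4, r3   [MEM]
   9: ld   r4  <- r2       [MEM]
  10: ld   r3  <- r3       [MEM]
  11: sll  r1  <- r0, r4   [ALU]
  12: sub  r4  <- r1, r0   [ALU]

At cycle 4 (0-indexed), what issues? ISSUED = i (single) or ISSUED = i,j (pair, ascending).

t=0 i0:xor ; RAW r3
t=1 i1:bne ; no-port BR/BR
t=2 i2,i3:bne+or ; dual
t=3 i4,i5:xor+add ; dual
t=4 i6,i7:ld+sll ; dual
t=5 i8:st ; no-port MEM/MEM
t=6 i9:ld ; no-port MEM/MEM
t=7 i10,i11:ld+sll ; dual
t=8 i12:sub ; tail

ISSUED = 6,7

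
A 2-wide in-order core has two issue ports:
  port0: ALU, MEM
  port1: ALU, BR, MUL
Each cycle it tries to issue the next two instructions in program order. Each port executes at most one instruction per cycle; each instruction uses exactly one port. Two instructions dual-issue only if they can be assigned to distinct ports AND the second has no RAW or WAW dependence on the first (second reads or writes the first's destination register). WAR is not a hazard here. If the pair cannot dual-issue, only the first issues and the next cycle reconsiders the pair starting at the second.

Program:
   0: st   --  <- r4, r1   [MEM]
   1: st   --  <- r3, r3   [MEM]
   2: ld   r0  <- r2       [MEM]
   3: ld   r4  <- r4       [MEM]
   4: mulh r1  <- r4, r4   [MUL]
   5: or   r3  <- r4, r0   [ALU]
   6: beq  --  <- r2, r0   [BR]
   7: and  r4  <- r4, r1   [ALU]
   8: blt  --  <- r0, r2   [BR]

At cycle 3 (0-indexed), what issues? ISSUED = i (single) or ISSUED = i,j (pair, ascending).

#0 head=0: st.MEM i0 no-port MEM/MEM
#1 head=1: st.MEM i1 no-port MEM/MEM
#2 head=2: ld.MEM i2 no-port MEM/MEM
#3 head=3: ld.MEM i3 RAW r4
#4 head=4: mulh.MUL+or.ALU i4+i5 dual
#5 head=6: beq.BR+and.ALU i6+i7 dual
#6 head=8: blt.BR i8 tail

ISSUED = 3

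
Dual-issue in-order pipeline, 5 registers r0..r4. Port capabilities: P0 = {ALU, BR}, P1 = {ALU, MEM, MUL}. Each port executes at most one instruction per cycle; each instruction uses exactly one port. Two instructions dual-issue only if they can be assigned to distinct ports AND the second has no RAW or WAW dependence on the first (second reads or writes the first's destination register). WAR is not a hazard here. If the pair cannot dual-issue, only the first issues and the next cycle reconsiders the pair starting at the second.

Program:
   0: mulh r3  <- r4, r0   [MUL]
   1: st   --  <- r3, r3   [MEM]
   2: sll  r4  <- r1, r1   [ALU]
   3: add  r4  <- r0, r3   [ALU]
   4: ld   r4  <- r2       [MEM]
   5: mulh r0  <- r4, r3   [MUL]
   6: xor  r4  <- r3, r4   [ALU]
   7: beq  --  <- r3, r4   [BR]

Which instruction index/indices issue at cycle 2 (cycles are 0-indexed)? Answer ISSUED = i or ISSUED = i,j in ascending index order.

ISSUED = 3

t=0 i0:mulh ; no-port MUL/MEM
t=1 i1/i2:st+sll ; 2-wide
t=2 i3:add ; WAW r4
t=3 i4:ld ; no-port MEM/MUL
t=4 i5/i6:mulh+xor ; 2-wide
t=5 i7:beq ; tail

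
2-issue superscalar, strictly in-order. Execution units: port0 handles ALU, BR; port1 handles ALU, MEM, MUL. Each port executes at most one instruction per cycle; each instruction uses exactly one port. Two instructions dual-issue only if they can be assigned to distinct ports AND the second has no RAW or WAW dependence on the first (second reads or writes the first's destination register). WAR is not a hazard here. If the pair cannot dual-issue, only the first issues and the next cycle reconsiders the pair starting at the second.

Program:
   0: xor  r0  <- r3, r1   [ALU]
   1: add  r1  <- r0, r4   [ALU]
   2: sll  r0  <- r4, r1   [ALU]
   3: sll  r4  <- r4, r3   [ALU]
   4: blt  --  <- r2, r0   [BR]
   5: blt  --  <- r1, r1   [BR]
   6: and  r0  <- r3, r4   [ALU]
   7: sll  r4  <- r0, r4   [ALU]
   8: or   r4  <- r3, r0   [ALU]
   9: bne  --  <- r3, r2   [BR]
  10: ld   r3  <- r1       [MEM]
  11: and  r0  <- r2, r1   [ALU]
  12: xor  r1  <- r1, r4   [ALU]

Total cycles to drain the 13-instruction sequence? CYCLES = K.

CYCLES = 9

[0] i0  xor.ALU  -- RAW r0
[1] i1  add.ALU  -- RAW r1
[2] i2&i3  sll.ALU+sll.ALU  -- pair
[3] i4  blt.BR  -- no-port BR/BR
[4] i5&i6  blt.BR+and.ALU  -- pair
[5] i7  sll.ALU  -- WAW r4
[6] i8&i9  or.ALU+bne.BR  -- pair
[7] i10&i11  ld.MEM+and.ALU  -- pair
[8] i12  xor.ALU  -- tail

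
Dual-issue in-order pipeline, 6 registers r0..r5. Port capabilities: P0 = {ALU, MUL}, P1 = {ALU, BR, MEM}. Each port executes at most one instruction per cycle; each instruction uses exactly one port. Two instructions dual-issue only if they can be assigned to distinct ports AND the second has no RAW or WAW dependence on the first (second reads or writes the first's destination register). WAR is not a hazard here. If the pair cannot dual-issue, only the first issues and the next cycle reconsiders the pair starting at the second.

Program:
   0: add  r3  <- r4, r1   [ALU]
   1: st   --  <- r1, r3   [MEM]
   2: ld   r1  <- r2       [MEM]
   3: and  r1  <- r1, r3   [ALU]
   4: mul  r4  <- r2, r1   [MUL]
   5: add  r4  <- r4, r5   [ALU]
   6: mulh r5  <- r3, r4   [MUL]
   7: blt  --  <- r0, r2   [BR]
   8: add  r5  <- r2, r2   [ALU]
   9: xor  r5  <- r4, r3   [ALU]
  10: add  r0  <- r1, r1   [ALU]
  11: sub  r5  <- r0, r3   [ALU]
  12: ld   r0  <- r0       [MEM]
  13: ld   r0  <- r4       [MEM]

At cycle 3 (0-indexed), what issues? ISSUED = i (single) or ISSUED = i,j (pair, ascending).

c0: i0 add.ALU  RAW r3
c1: i1 st.MEM  no-port MEM/MEM
c2: i2 ld.MEM  RAW+WAW r1
c3: i3 and.ALU  RAW r1
c4: i4 mul.MUL  RAW+WAW r4
c5: i5 add.ALU  RAW r4
c6: i6&i7 mulh.MUL/blt.BR  2-wide
c7: i8 add.ALU  WAW r5
c8: i9&i10 xor.ALU/add.ALU  2-wide
c9: i11&i12 sub.ALU/ld.MEM  2-wide
c10: i13 ld.MEM  tail

ISSUED = 3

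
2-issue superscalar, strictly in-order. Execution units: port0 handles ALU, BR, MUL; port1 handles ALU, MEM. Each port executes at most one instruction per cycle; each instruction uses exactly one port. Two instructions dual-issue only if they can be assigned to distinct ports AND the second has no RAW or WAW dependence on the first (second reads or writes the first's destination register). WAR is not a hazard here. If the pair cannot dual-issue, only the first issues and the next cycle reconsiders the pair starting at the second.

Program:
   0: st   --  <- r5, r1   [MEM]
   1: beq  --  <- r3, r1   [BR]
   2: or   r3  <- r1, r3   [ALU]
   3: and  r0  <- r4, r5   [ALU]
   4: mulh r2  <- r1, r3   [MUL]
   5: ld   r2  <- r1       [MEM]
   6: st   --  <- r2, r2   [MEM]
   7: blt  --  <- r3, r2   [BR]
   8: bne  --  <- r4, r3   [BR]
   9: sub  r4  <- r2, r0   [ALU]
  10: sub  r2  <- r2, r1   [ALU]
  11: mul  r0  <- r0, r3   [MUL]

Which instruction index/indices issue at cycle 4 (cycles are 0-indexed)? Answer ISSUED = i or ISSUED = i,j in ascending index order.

ISSUED = 6,7

0. st+beq @i0,i1  | 2-wide
1. or+and @i2,i3  | 2-wide
2. mulh @i4  | WAW r2
3. ld @i5  | no-port MEM/MEM
4. st+blt @i6,i7  | 2-wide
5. bne+sub @i8,i9  | 2-wide
6. sub+mul @i10,i11  | 2-wide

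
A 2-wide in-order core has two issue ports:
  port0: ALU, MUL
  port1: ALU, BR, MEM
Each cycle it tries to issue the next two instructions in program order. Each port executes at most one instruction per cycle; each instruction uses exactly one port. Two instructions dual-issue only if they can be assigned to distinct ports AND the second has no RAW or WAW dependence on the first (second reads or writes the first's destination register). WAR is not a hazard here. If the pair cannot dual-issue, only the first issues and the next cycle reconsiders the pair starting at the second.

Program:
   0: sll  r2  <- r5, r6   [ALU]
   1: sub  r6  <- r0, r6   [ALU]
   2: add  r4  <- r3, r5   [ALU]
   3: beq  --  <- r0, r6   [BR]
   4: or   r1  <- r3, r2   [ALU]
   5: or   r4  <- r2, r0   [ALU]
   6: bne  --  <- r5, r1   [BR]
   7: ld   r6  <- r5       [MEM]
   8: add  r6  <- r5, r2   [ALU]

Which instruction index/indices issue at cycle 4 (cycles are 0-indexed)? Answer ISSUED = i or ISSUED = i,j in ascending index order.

ISSUED = 7

c0: i0+i1 sll.ALU+sub.ALU  dual
c1: i2+i3 add.ALU+beq.BR  dual
c2: i4+i5 or.ALU+or.ALU  dual
c3: i6 bne.BR  no-port BR/MEM
c4: i7 ld.MEM  WAW r6
c5: i8 add.ALU  tail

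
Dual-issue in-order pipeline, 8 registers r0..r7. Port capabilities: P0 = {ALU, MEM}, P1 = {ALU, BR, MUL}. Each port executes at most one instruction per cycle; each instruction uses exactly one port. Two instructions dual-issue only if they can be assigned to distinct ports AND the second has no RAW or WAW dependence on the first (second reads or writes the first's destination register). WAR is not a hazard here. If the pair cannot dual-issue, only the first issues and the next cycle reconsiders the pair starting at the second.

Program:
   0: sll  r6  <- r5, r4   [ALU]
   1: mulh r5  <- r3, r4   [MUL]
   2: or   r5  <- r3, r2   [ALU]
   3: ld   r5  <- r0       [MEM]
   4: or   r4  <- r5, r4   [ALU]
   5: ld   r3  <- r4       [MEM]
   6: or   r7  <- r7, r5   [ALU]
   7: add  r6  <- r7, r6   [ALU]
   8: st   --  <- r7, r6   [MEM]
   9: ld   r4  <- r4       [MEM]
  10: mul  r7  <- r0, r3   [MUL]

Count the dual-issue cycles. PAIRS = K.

PAIRS = 3

  cy0 -> i0/i1 (sll/mulh) pair
  cy1 -> i2 (or) WAW r5
  cy2 -> i3 (ld) RAW r5
  cy3 -> i4 (or) RAW r4
  cy4 -> i5/i6 (ld/or) pair
  cy5 -> i7 (add) RAW r6
  cy6 -> i8 (st) no-port MEM/MEM
  cy7 -> i9/i10 (ld/mul) pair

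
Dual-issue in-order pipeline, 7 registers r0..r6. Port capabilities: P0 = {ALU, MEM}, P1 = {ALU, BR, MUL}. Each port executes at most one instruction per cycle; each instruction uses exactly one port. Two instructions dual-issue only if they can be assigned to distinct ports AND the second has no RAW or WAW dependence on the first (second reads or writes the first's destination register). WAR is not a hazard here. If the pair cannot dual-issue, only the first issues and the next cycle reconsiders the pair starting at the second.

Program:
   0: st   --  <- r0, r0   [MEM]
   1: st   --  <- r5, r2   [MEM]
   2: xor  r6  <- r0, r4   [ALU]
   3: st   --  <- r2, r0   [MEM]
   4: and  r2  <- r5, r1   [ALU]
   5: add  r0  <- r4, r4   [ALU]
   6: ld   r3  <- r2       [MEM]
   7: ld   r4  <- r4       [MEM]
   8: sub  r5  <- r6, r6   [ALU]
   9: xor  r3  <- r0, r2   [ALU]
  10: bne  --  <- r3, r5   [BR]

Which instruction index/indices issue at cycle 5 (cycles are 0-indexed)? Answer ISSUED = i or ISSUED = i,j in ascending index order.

ISSUED = 9

t=0 i0:st ; no-port MEM/MEM
t=1 i1/i2:st/xor ; pair
t=2 i3/i4:st/and ; pair
t=3 i5/i6:add/ld ; pair
t=4 i7/i8:ld/sub ; pair
t=5 i9:xor ; RAW r3
t=6 i10:bne ; tail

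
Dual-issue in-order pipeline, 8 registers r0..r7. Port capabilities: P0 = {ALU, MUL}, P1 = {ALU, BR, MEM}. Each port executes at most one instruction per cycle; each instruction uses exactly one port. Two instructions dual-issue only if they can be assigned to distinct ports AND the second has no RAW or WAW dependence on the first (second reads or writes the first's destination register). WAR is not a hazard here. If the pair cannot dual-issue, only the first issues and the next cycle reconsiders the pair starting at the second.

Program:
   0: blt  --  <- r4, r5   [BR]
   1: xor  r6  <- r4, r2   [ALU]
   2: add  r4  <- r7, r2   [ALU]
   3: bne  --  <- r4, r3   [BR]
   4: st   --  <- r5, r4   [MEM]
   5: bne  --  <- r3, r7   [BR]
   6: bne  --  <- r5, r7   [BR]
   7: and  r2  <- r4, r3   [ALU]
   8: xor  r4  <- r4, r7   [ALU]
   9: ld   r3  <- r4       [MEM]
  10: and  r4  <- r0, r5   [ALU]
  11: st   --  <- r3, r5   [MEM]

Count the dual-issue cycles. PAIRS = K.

PAIRS = 3

  cy0 -> i0,i1 (blt.BR+xor.ALU) 2-wide
  cy1 -> i2 (add.ALU) RAW r4
  cy2 -> i3 (bne.BR) no-port BR/MEM
  cy3 -> i4 (st.MEM) no-port MEM/BR
  cy4 -> i5 (bne.BR) no-port BR/BR
  cy5 -> i6,i7 (bne.BR+and.ALU) 2-wide
  cy6 -> i8 (xor.ALU) RAW r4
  cy7 -> i9,i10 (ld.MEM+and.ALU) 2-wide
  cy8 -> i11 (st.MEM) tail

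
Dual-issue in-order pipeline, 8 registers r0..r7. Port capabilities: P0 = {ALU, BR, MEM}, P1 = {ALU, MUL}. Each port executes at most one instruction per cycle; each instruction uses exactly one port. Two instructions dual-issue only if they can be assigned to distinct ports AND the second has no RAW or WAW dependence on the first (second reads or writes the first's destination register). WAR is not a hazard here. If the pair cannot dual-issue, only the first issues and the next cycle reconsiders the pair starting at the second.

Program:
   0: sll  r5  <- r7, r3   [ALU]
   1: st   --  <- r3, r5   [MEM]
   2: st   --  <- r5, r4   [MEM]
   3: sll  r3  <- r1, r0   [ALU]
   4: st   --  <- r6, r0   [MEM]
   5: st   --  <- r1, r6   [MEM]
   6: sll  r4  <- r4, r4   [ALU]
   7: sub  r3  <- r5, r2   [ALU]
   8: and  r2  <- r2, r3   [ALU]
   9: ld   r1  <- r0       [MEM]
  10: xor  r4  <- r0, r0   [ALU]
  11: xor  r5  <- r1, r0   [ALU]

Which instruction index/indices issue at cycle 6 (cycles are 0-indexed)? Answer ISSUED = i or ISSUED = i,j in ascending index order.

  cy0 -> i0 (sll) RAW r5
  cy1 -> i1 (st) no-port MEM/MEM
  cy2 -> i2/i3 (st/sll) 2-wide
  cy3 -> i4 (st) no-port MEM/MEM
  cy4 -> i5/i6 (st/sll) 2-wide
  cy5 -> i7 (sub) RAW r3
  cy6 -> i8/i9 (and/ld) 2-wide
  cy7 -> i10/i11 (xor/xor) 2-wide

ISSUED = 8,9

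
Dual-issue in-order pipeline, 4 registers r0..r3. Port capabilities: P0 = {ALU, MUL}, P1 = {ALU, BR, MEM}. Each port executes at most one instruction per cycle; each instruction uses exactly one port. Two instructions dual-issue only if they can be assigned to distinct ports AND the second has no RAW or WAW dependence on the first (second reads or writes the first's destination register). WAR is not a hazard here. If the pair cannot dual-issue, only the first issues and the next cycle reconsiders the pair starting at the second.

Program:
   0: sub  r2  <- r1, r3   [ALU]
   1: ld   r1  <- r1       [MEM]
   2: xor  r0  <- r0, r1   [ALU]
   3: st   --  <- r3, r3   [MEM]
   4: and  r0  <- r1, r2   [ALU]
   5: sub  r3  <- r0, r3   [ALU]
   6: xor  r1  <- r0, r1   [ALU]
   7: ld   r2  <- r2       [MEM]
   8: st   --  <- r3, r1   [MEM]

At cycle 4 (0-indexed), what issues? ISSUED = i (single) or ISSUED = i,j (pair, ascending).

#0 head=0: sub.ALU;ld.MEM i0+i1 pair
#1 head=2: xor.ALU;st.MEM i2+i3 pair
#2 head=4: and.ALU i4 RAW r0
#3 head=5: sub.ALU;xor.ALU i5+i6 pair
#4 head=7: ld.MEM i7 no-port MEM/MEM
#5 head=8: st.MEM i8 tail

ISSUED = 7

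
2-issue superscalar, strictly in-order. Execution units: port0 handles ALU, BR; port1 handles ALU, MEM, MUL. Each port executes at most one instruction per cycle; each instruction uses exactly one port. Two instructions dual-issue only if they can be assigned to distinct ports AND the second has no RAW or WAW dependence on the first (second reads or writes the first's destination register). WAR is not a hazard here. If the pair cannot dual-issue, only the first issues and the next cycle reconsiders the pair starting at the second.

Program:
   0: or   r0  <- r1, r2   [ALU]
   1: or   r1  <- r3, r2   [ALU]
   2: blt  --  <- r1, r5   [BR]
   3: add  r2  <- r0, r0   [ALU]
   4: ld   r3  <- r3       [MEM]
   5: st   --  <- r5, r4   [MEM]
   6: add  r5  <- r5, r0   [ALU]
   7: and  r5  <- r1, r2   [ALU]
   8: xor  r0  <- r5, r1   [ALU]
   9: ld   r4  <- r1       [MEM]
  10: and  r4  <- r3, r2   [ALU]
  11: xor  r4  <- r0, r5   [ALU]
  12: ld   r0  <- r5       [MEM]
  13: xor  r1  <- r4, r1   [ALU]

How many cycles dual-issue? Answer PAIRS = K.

PAIRS = 5

#0 head=0: or or i0+i1 dual
#1 head=2: blt add i2+i3 dual
#2 head=4: ld i4 no-port MEM/MEM
#3 head=5: st add i5+i6 dual
#4 head=7: and i7 RAW r5
#5 head=8: xor ld i8+i9 dual
#6 head=10: and i10 WAW r4
#7 head=11: xor ld i11+i12 dual
#8 head=13: xor i13 tail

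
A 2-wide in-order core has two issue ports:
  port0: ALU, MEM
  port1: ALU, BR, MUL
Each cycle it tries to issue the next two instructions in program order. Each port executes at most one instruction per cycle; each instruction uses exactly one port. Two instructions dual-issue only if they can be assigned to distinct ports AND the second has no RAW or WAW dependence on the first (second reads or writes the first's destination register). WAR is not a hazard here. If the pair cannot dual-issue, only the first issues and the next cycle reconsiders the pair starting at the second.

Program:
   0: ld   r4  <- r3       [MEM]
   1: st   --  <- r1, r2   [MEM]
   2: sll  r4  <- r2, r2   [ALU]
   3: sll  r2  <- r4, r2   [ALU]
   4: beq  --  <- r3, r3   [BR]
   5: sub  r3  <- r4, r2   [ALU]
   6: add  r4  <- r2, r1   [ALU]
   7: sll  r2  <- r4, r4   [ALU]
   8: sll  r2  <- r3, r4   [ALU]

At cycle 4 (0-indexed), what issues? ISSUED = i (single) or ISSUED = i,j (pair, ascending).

[0] i0  ld.MEM  -- no-port MEM/MEM
[1] i1&i2  st.MEM sll.ALU  -- 2-wide
[2] i3&i4  sll.ALU beq.BR  -- 2-wide
[3] i5&i6  sub.ALU add.ALU  -- 2-wide
[4] i7  sll.ALU  -- WAW r2
[5] i8  sll.ALU  -- tail

ISSUED = 7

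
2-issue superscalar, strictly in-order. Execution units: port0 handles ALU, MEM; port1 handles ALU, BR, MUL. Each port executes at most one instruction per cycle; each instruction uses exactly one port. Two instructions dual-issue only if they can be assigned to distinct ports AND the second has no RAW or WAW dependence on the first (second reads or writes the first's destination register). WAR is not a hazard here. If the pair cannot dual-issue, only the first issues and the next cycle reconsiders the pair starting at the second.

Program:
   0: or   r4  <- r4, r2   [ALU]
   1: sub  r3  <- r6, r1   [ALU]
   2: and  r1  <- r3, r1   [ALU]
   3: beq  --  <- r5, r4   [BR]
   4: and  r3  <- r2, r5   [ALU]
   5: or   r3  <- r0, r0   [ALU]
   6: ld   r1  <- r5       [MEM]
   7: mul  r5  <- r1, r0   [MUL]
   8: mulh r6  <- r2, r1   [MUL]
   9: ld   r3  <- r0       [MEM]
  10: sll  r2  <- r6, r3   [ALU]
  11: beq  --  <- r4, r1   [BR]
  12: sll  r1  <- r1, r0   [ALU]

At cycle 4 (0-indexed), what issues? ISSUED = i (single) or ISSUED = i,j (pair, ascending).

  cy0 -> i0/i1 (or sub) 2-wide
  cy1 -> i2/i3 (and beq) 2-wide
  cy2 -> i4 (and) WAW r3
  cy3 -> i5/i6 (or ld) 2-wide
  cy4 -> i7 (mul) no-port MUL/MUL
  cy5 -> i8/i9 (mulh ld) 2-wide
  cy6 -> i10/i11 (sll beq) 2-wide
  cy7 -> i12 (sll) tail

ISSUED = 7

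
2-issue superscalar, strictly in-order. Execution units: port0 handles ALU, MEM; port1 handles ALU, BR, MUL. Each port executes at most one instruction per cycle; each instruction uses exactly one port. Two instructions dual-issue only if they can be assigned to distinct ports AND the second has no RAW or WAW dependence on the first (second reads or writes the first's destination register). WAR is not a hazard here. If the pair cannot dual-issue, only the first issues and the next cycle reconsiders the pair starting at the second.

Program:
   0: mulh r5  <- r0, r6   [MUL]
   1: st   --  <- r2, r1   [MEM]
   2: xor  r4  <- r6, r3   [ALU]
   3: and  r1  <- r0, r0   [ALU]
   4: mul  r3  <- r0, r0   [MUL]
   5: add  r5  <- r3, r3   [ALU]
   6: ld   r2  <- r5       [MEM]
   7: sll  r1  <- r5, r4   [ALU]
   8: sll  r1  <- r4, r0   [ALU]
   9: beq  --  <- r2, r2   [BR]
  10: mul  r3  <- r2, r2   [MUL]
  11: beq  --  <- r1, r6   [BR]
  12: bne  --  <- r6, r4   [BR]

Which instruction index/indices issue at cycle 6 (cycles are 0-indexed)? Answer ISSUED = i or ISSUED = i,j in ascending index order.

ISSUED = 10

t=0 i0&i1:mulh.MUL/st.MEM ; pair
t=1 i2&i3:xor.ALU/and.ALU ; pair
t=2 i4:mul.MUL ; RAW r3
t=3 i5:add.ALU ; RAW r5
t=4 i6&i7:ld.MEM/sll.ALU ; pair
t=5 i8&i9:sll.ALU/beq.BR ; pair
t=6 i10:mul.MUL ; no-port MUL/BR
t=7 i11:beq.BR ; no-port BR/BR
t=8 i12:bne.BR ; tail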